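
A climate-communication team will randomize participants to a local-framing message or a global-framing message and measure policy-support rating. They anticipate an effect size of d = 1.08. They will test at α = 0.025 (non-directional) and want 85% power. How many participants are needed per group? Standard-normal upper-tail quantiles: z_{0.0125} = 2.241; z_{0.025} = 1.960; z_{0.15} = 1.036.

n = 19 per group

For two independent groups with equal n: n = 2·((z_{α/2} + z_β) / d)².
z_{α/2} + z_β = 2.241 + 1.036 = 3.277.
n = 2 × (3.277 / 1.08)² = 2 × 3.034² = 2 × 9.21 = 18.4.
Round up to the next whole participant.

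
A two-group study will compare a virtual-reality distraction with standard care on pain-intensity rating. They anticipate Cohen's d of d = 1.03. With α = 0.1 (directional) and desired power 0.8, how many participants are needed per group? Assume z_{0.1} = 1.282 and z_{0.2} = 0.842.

For two independent groups with equal n: n = 2·((z_{α} + z_β) / d)².
z_{α} + z_β = 1.282 + 0.842 = 2.124.
n = 2 × (2.124 / 1.03)² = 2 × 2.062² = 2 × 4.25 = 8.5.
Round up to the next whole participant.

n = 9 per group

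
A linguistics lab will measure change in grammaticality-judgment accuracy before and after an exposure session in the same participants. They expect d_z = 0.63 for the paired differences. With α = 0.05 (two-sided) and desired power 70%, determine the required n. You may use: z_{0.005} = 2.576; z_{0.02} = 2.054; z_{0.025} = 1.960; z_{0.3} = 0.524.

n = 16 pairs

For a paired (one-sample on differences) test: n = ((z_{α/2} + z_β) / d)².
z_{α/2} + z_β = 1.960 + 0.524 = 2.484.
n = (2.484 / 0.63)² = 3.943² = 15.55.
Round up.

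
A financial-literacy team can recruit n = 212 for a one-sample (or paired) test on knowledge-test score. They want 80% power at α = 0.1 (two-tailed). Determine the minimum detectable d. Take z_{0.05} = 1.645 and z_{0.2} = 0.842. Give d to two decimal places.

For a single sample (or paired design) of n = 212: d_min = (z_{α/2} + z_β)/√n.
z-sum = 1.645 + 0.842 = 2.487.
d_min = 2.487 / √212 = 2.487 / 14.560 = 0.171.

d_min ≈ 0.17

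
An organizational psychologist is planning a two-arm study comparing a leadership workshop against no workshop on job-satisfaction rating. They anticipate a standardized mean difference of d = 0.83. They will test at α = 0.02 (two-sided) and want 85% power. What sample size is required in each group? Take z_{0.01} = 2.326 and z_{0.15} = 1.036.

For two independent groups with equal n: n = 2·((z_{α/2} + z_β) / d)².
z_{α/2} + z_β = 2.326 + 1.036 = 3.362.
n = 2 × (3.362 / 0.83)² = 2 × 4.051² = 2 × 16.41 = 32.8.
Round up to the next whole participant.

n = 33 per group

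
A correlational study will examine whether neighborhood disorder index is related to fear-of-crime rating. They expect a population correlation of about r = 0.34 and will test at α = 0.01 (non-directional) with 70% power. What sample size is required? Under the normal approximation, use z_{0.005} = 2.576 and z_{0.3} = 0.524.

n = 80

Fisher's z: C = ½·ln((1+r)/(1−r)) = ½·ln(2.0303) = 0.3541.
n = ((z_{α/2} + z_β)/C)² + 3.
(2.576 + 0.524) / 0.3541 = 3.100 / 0.3541 = 8.755.
n = 8.755² + 3 = 76.64 + 3 = 79.6.
Round up.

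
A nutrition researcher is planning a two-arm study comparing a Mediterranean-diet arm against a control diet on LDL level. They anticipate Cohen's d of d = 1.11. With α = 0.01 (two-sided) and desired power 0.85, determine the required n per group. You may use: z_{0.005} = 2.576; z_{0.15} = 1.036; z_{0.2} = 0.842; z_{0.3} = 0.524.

n = 22 per group

For two independent groups with equal n: n = 2·((z_{α/2} + z_β) / d)².
z_{α/2} + z_β = 2.576 + 1.036 = 3.612.
n = 2 × (3.612 / 1.11)² = 2 × 3.254² = 2 × 10.59 = 21.2.
Round up to the next whole participant.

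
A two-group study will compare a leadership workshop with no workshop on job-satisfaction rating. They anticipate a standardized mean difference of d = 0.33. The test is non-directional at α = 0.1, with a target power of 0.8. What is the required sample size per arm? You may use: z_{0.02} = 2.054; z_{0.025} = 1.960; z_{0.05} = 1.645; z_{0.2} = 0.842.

n = 114 per group

For two independent groups with equal n: n = 2·((z_{α/2} + z_β) / d)².
z_{α/2} + z_β = 1.645 + 0.842 = 2.487.
n = 2 × (2.487 / 0.33)² = 2 × 7.536² = 2 × 56.80 = 113.6.
Round up to the next whole participant.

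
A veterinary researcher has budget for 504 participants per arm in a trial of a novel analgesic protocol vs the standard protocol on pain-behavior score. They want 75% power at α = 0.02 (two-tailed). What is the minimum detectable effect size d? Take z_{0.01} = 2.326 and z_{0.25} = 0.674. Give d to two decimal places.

For two independent groups of n = 504 each: d_min = (z_{α/2} + z_β)·√(2/n).
z-sum = 2.326 + 0.674 = 3.000.
d_min = 3.000 × √(2/504) = 3.000 × 0.0630 = 0.189.

d_min ≈ 0.19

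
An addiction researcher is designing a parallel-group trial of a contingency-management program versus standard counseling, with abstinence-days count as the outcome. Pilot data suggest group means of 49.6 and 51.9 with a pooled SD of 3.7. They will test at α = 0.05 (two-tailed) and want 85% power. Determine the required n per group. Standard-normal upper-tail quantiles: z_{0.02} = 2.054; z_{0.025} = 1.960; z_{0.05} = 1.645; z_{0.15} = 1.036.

n = 47 per group

Cohen's d = |M₁ − M₂| / SD_pooled = |49.6 − 51.9| / 3.7 = 2.3 / 3.7 = 0.622.
For two independent groups with equal n: n = 2·((z_{α/2} + z_β) / d)².
z_{α/2} + z_β = 1.960 + 1.036 = 2.996.
n = 2 × (2.996 / 0.622)² = 2 × 4.817² = 2 × 23.20 = 46.4.
Round up to the next whole participant.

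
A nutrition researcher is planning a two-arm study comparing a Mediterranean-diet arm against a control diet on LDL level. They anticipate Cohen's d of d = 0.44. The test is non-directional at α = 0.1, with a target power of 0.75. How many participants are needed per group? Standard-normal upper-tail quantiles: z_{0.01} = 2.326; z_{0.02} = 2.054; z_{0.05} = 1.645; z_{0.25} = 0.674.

For two independent groups with equal n: n = 2·((z_{α/2} + z_β) / d)².
z_{α/2} + z_β = 1.645 + 0.674 = 2.319.
n = 2 × (2.319 / 0.44)² = 2 × 5.270² = 2 × 27.78 = 55.6.
Round up to the next whole participant.

n = 56 per group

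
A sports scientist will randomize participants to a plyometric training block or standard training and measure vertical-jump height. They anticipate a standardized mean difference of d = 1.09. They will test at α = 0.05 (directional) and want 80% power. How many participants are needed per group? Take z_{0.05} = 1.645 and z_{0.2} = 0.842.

n = 11 per group

For two independent groups with equal n: n = 2·((z_{α} + z_β) / d)².
z_{α} + z_β = 1.645 + 0.842 = 2.487.
n = 2 × (2.487 / 1.09)² = 2 × 2.282² = 2 × 5.21 = 10.4.
Round up to the next whole participant.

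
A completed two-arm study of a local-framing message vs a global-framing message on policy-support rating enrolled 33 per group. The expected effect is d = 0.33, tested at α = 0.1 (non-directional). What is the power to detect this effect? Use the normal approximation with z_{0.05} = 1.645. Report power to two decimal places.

power ≈ 0.38

For two equal groups, power = Φ(d·√(n/2) − z_{α/2}).
d·√(n/2) = 0.33 × √(33/2) = 0.33 × 4.062 = 1.340.
z_β = 1.340 − 1.645 = -0.305.
Power = Φ(-0.305) = 0.380.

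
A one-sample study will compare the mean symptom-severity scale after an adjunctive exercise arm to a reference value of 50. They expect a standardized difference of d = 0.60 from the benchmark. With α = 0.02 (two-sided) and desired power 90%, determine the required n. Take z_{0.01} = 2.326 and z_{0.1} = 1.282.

n = 37

For a one-sample test: n = ((z_{α/2} + z_β) / d)².
z_{α/2} + z_β = 2.326 + 1.282 = 3.608.
n = (3.608 / 0.60)² = 6.013² = 36.16.
Round up.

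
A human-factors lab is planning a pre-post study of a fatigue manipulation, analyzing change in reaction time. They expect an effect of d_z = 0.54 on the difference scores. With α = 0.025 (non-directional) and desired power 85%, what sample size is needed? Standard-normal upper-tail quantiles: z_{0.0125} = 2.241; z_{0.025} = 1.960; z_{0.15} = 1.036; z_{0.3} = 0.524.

For a paired (one-sample on differences) test: n = ((z_{α/2} + z_β) / d)².
z_{α/2} + z_β = 2.241 + 1.036 = 3.277.
n = (3.277 / 0.54)² = 6.069² = 36.83.
Round up.

n = 37 pairs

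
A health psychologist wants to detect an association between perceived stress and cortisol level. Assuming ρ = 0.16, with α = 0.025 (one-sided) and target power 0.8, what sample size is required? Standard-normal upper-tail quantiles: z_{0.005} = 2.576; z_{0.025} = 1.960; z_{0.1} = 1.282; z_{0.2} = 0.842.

Fisher's z: C = ½·ln((1+r)/(1−r)) = ½·ln(1.3810) = 0.1614.
n = ((z_{α} + z_β)/C)² + 3.
(1.960 + 0.842) / 0.1614 = 2.802 / 0.1614 = 17.361.
n = 17.361² + 3 = 301.39 + 3 = 304.4.
Round up.

n = 305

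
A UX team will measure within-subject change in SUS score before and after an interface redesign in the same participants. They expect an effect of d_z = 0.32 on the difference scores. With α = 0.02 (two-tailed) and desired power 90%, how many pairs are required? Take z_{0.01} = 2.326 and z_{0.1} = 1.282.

n = 128 pairs

For a paired (one-sample on differences) test: n = ((z_{α/2} + z_β) / d)².
z_{α/2} + z_β = 2.326 + 1.282 = 3.608.
n = (3.608 / 0.32)² = 11.275² = 127.13.
Round up.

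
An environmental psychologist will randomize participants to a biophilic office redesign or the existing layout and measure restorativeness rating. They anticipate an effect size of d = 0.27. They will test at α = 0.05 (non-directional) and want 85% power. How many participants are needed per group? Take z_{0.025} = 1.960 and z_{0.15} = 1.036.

For two independent groups with equal n: n = 2·((z_{α/2} + z_β) / d)².
z_{α/2} + z_β = 1.960 + 1.036 = 2.996.
n = 2 × (2.996 / 0.27)² = 2 × 11.096² = 2 × 123.13 = 246.3.
Round up to the next whole participant.

n = 247 per group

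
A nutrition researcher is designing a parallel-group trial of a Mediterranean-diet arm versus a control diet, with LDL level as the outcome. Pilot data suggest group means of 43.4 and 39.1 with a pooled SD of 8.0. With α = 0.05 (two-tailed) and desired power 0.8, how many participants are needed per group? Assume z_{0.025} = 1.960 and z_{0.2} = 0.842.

Cohen's d = |M₁ − M₂| / SD_pooled = |43.4 − 39.1| / 8.0 = 4.3 / 8.0 = 0.537.
For two independent groups with equal n: n = 2·((z_{α/2} + z_β) / d)².
z_{α/2} + z_β = 1.960 + 0.842 = 2.802.
n = 2 × (2.802 / 0.537)² = 2 × 5.218² = 2 × 27.23 = 54.5.
Round up to the next whole participant.

n = 55 per group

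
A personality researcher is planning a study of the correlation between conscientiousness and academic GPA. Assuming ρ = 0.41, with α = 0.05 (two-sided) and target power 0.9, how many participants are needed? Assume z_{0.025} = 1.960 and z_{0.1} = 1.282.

n = 59

Fisher's z: C = ½·ln((1+r)/(1−r)) = ½·ln(2.3898) = 0.4356.
n = ((z_{α/2} + z_β)/C)² + 3.
(1.960 + 1.282) / 0.4356 = 3.242 / 0.4356 = 7.443.
n = 7.443² + 3 = 55.39 + 3 = 58.4.
Round up.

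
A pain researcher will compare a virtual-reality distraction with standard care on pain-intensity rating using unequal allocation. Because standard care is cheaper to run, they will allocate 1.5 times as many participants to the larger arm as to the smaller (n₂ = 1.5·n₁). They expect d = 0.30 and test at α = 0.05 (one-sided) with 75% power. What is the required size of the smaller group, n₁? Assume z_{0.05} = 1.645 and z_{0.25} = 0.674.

With allocation ratio k = n₂/n₁ = 1.5, Var(x̄₁−x̄₂) = σ²(1/n₁ + 1/(k·n₁)) = σ²·(k+1)/(k·n₁).
So n₁ = (1 + 1/k)·((z_{α} + z_β)/d)² = 1.667 × (2.319/0.30)².
n₁ = 1.667 × 59.75 = 99.6.
Round up: n₁ = 100, giving n₂ = 1.5 × 100 = 150.

n₁ = 100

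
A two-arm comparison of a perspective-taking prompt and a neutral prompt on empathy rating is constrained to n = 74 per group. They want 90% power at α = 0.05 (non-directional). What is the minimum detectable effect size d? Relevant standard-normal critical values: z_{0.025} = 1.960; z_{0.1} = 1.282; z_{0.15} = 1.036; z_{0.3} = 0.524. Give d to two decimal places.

For two independent groups of n = 74 each: d_min = (z_{α/2} + z_β)·√(2/n).
z-sum = 1.960 + 1.282 = 3.242.
d_min = 3.242 × √(2/74) = 3.242 × 0.1644 = 0.533.

d_min ≈ 0.53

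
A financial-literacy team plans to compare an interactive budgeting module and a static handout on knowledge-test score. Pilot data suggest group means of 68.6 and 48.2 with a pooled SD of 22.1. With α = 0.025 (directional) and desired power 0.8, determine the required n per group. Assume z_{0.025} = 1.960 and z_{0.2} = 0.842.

n = 19 per group

Cohen's d = |M₁ − M₂| / SD_pooled = |68.6 − 48.2| / 22.1 = 20.4 / 22.1 = 0.923.
For two independent groups with equal n: n = 2·((z_{α} + z_β) / d)².
z_{α} + z_β = 1.960 + 0.842 = 2.802.
n = 2 × (2.802 / 0.923)² = 2 × 3.036² = 2 × 9.22 = 18.4.
Round up to the next whole participant.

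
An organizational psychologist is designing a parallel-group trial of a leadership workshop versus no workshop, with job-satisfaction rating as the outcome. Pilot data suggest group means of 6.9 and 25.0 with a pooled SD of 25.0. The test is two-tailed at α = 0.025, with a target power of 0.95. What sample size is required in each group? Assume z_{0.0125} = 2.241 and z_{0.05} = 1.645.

Cohen's d = |M₁ − M₂| / SD_pooled = |6.9 − 25.0| / 25.0 = 18.1 / 25.0 = 0.724.
For two independent groups with equal n: n = 2·((z_{α/2} + z_β) / d)².
z_{α/2} + z_β = 2.241 + 1.645 = 3.886.
n = 2 × (3.886 / 0.724)² = 2 × 5.367² = 2 × 28.81 = 57.6.
Round up to the next whole participant.

n = 58 per group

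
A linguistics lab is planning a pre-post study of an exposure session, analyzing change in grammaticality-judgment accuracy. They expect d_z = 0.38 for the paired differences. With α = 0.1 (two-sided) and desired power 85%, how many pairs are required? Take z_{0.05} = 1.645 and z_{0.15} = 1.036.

n = 50 pairs

For a paired (one-sample on differences) test: n = ((z_{α/2} + z_β) / d)².
z_{α/2} + z_β = 1.645 + 1.036 = 2.681.
n = (2.681 / 0.38)² = 7.055² = 49.78.
Round up.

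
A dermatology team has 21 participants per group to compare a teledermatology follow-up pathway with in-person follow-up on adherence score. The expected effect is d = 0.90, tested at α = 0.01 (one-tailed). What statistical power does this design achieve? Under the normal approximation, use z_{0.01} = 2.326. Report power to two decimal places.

For two equal groups, power = Φ(d·√(n/2) − z_{α}).
d·√(n/2) = 0.90 × √(21/2) = 0.90 × 3.240 = 2.916.
z_β = 2.916 − 2.326 = 0.590.
Power = Φ(0.590) = 0.723.

power ≈ 0.72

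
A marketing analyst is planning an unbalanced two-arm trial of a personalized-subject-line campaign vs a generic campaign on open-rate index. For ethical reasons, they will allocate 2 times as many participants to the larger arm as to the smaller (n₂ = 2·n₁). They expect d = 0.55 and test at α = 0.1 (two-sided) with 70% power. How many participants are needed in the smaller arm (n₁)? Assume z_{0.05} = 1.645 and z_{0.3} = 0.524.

n₁ = 24

With allocation ratio k = n₂/n₁ = 2, Var(x̄₁−x̄₂) = σ²(1/n₁ + 1/(k·n₁)) = σ²·(k+1)/(k·n₁).
So n₁ = (1 + 1/k)·((z_{α/2} + z_β)/d)² = 1.500 × (2.169/0.55)².
n₁ = 1.500 × 15.55 = 23.3.
Round up: n₁ = 24, giving n₂ = 2 × 24 = 48.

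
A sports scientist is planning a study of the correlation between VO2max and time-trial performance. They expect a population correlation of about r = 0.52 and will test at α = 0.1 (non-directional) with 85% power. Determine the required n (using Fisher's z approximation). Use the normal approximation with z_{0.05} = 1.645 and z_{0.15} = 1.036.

Fisher's z: C = ½·ln((1+r)/(1−r)) = ½·ln(3.1667) = 0.5763.
n = ((z_{α/2} + z_β)/C)² + 3.
(1.645 + 1.036) / 0.5763 = 2.681 / 0.5763 = 4.652.
n = 4.652² + 3 = 21.64 + 3 = 24.6.
Round up.

n = 25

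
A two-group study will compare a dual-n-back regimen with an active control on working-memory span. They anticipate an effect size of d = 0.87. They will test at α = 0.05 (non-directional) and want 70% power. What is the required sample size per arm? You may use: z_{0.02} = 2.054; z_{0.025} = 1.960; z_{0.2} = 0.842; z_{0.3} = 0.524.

n = 17 per group

For two independent groups with equal n: n = 2·((z_{α/2} + z_β) / d)².
z_{α/2} + z_β = 1.960 + 0.524 = 2.484.
n = 2 × (2.484 / 0.87)² = 2 × 2.855² = 2 × 8.15 = 16.3.
Round up to the next whole participant.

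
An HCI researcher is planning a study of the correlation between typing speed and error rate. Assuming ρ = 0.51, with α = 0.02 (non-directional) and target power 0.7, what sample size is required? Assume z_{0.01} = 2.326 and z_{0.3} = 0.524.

n = 29

Fisher's z: C = ½·ln((1+r)/(1−r)) = ½·ln(3.0816) = 0.5627.
n = ((z_{α/2} + z_β)/C)² + 3.
(2.326 + 0.524) / 0.5627 = 2.850 / 0.5627 = 5.065.
n = 5.065² + 3 = 25.65 + 3 = 28.7.
Round up.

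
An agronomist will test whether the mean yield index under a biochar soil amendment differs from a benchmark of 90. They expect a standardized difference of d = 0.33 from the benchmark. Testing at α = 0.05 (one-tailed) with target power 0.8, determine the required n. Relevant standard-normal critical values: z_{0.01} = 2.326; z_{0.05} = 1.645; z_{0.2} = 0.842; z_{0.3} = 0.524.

n = 57

For a one-sample test: n = ((z_{α} + z_β) / d)².
z_{α} + z_β = 1.645 + 0.842 = 2.487.
n = (2.487 / 0.33)² = 7.536² = 56.80.
Round up.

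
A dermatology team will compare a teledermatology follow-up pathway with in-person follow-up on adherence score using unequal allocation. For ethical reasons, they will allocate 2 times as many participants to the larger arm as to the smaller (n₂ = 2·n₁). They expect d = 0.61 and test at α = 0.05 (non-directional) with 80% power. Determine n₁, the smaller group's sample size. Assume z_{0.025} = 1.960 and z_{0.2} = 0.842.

With allocation ratio k = n₂/n₁ = 2, Var(x̄₁−x̄₂) = σ²(1/n₁ + 1/(k·n₁)) = σ²·(k+1)/(k·n₁).
So n₁ = (1 + 1/k)·((z_{α/2} + z_β)/d)² = 1.500 × (2.802/0.61)².
n₁ = 1.500 × 21.10 = 31.6.
Round up: n₁ = 32, giving n₂ = 2 × 32 = 64.

n₁ = 32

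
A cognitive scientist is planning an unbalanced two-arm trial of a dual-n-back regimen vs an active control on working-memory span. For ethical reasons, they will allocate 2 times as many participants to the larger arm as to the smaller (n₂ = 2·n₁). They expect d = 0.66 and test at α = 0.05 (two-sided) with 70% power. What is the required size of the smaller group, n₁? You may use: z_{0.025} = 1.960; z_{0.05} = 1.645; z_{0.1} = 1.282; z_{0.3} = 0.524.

n₁ = 22

With allocation ratio k = n₂/n₁ = 2, Var(x̄₁−x̄₂) = σ²(1/n₁ + 1/(k·n₁)) = σ²·(k+1)/(k·n₁).
So n₁ = (1 + 1/k)·((z_{α/2} + z_β)/d)² = 1.500 × (2.484/0.66)².
n₁ = 1.500 × 14.16 = 21.2.
Round up: n₁ = 22, giving n₂ = 2 × 22 = 44.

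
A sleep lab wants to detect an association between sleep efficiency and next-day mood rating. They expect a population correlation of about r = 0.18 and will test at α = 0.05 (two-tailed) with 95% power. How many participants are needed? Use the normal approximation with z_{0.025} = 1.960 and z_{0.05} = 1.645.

n = 396

Fisher's z: C = ½·ln((1+r)/(1−r)) = ½·ln(1.4390) = 0.1820.
n = ((z_{α/2} + z_β)/C)² + 3.
(1.960 + 1.645) / 0.1820 = 3.605 / 0.1820 = 19.808.
n = 19.808² + 3 = 392.34 + 3 = 395.3.
Round up.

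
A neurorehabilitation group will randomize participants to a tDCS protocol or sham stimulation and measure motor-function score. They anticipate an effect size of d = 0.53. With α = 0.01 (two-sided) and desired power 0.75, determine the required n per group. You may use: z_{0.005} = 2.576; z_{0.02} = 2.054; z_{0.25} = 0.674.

n = 76 per group

For two independent groups with equal n: n = 2·((z_{α/2} + z_β) / d)².
z_{α/2} + z_β = 2.576 + 0.674 = 3.250.
n = 2 × (3.250 / 0.53)² = 2 × 6.132² = 2 × 37.60 = 75.2.
Round up to the next whole participant.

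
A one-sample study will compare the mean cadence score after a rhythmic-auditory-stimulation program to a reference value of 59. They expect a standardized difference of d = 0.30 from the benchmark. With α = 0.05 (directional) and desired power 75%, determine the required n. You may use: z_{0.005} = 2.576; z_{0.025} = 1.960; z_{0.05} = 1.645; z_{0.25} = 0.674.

For a one-sample test: n = ((z_{α} + z_β) / d)².
z_{α} + z_β = 1.645 + 0.674 = 2.319.
n = (2.319 / 0.30)² = 7.730² = 59.75.
Round up.

n = 60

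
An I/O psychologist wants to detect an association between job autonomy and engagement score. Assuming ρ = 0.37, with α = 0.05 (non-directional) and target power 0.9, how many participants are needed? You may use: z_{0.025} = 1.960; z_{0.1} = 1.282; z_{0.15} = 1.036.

n = 73

Fisher's z: C = ½·ln((1+r)/(1−r)) = ½·ln(2.1746) = 0.3884.
n = ((z_{α/2} + z_β)/C)² + 3.
(1.960 + 1.282) / 0.3884 = 3.242 / 0.3884 = 8.347.
n = 8.347² + 3 = 69.67 + 3 = 72.7.
Round up.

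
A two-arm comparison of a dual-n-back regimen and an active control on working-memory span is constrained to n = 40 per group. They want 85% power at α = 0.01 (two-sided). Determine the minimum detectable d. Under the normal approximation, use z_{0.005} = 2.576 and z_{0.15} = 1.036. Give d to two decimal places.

d_min ≈ 0.81

For two independent groups of n = 40 each: d_min = (z_{α/2} + z_β)·√(2/n).
z-sum = 2.576 + 1.036 = 3.612.
d_min = 3.612 × √(2/40) = 3.612 × 0.2236 = 0.808.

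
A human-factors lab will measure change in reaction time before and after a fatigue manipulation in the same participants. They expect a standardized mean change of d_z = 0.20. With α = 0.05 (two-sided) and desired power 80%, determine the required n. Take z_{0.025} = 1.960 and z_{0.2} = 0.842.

n = 197 pairs

For a paired (one-sample on differences) test: n = ((z_{α/2} + z_β) / d)².
z_{α/2} + z_β = 1.960 + 0.842 = 2.802.
n = (2.802 / 0.20)² = 14.010² = 196.28.
Round up.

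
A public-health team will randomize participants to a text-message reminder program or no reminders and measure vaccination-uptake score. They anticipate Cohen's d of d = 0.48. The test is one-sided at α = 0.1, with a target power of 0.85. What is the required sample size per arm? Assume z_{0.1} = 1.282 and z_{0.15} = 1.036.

For two independent groups with equal n: n = 2·((z_{α} + z_β) / d)².
z_{α} + z_β = 1.282 + 1.036 = 2.318.
n = 2 × (2.318 / 0.48)² = 2 × 4.829² = 2 × 23.32 = 46.6.
Round up to the next whole participant.

n = 47 per group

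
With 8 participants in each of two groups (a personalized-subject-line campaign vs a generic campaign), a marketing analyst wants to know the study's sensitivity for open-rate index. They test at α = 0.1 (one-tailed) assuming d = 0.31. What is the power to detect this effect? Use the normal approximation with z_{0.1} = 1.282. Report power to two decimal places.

For two equal groups, power = Φ(d·√(n/2) − z_{α}).
d·√(n/2) = 0.31 × √(8/2) = 0.31 × 2.000 = 0.620.
z_β = 0.620 − 1.282 = -0.662.
Power = Φ(-0.662) = 0.254.

power ≈ 0.25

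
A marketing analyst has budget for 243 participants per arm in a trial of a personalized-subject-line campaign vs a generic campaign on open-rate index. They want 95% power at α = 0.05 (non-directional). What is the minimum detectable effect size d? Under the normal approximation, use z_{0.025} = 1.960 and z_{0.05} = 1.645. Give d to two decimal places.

For two independent groups of n = 243 each: d_min = (z_{α/2} + z_β)·√(2/n).
z-sum = 1.960 + 1.645 = 3.605.
d_min = 3.605 × √(2/243) = 3.605 × 0.0907 = 0.327.

d_min ≈ 0.33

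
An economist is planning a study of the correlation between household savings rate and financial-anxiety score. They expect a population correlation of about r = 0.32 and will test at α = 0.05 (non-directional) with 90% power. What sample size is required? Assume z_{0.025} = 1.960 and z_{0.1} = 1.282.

Fisher's z: C = ½·ln((1+r)/(1−r)) = ½·ln(1.9412) = 0.3316.
n = ((z_{α/2} + z_β)/C)² + 3.
(1.960 + 1.282) / 0.3316 = 3.242 / 0.3316 = 9.777.
n = 9.777² + 3 = 95.59 + 3 = 98.6.
Round up.

n = 99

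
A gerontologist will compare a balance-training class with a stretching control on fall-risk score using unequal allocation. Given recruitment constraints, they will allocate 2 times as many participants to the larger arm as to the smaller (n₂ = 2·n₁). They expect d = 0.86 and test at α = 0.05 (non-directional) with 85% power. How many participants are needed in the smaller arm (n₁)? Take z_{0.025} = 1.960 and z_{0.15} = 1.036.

With allocation ratio k = n₂/n₁ = 2, Var(x̄₁−x̄₂) = σ²(1/n₁ + 1/(k·n₁)) = σ²·(k+1)/(k·n₁).
So n₁ = (1 + 1/k)·((z_{α/2} + z_β)/d)² = 1.500 × (2.996/0.86)².
n₁ = 1.500 × 12.14 = 18.2.
Round up: n₁ = 19, giving n₂ = 2 × 19 = 38.

n₁ = 19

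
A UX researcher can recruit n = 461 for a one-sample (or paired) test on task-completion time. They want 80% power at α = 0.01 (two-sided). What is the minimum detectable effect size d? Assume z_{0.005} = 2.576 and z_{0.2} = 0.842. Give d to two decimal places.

For a single sample (or paired design) of n = 461: d_min = (z_{α/2} + z_β)/√n.
z-sum = 2.576 + 0.842 = 3.418.
d_min = 3.418 / √461 = 3.418 / 21.471 = 0.159.

d_min ≈ 0.16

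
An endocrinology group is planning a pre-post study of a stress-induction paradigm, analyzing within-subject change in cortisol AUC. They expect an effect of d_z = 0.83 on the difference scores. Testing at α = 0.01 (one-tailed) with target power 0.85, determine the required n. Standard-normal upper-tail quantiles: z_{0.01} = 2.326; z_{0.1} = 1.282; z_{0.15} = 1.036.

n = 17 pairs

For a paired (one-sample on differences) test: n = ((z_{α} + z_β) / d)².
z_{α} + z_β = 2.326 + 1.036 = 3.362.
n = (3.362 / 0.83)² = 4.051² = 16.41.
Round up.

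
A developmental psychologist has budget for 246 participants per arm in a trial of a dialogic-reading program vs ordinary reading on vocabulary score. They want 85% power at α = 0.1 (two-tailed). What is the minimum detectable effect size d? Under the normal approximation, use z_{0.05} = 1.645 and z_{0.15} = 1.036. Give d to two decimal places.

For two independent groups of n = 246 each: d_min = (z_{α/2} + z_β)·√(2/n).
z-sum = 1.645 + 1.036 = 2.681.
d_min = 2.681 × √(2/246) = 2.681 × 0.0902 = 0.242.

d_min ≈ 0.24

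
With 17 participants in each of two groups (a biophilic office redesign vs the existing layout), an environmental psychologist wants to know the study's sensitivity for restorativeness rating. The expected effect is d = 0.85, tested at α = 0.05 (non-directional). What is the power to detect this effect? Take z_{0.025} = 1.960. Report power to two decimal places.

For two equal groups, power = Φ(d·√(n/2) − z_{α/2}).
d·√(n/2) = 0.85 × √(17/2) = 0.85 × 2.915 = 2.478.
z_β = 2.478 − 1.960 = 0.518.
Power = Φ(0.518) = 0.698.

power ≈ 0.70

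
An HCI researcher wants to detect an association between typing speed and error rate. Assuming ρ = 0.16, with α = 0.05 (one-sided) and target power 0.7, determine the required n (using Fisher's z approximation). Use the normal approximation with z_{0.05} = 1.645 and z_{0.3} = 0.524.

Fisher's z: C = ½·ln((1+r)/(1−r)) = ½·ln(1.3810) = 0.1614.
n = ((z_{α} + z_β)/C)² + 3.
(1.645 + 0.524) / 0.1614 = 2.169 / 0.1614 = 13.439.
n = 13.439² + 3 = 180.60 + 3 = 183.6.
Round up.

n = 184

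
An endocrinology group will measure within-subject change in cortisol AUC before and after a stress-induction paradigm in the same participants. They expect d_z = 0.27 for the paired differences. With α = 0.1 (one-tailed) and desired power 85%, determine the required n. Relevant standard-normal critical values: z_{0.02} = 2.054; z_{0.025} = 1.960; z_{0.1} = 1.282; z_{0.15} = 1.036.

n = 74 pairs

For a paired (one-sample on differences) test: n = ((z_{α} + z_β) / d)².
z_{α} + z_β = 1.282 + 1.036 = 2.318.
n = (2.318 / 0.27)² = 8.585² = 73.71.
Round up.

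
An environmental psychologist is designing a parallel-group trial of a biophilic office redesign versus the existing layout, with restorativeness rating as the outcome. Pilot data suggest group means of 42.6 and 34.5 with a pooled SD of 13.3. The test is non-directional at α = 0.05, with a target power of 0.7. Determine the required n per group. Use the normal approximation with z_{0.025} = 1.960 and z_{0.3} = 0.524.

n = 34 per group

Cohen's d = |M₁ − M₂| / SD_pooled = |42.6 − 34.5| / 13.3 = 8.1 / 13.3 = 0.609.
For two independent groups with equal n: n = 2·((z_{α/2} + z_β) / d)².
z_{α/2} + z_β = 1.960 + 0.524 = 2.484.
n = 2 × (2.484 / 0.609)² = 2 × 4.079² = 2 × 16.64 = 33.3.
Round up to the next whole participant.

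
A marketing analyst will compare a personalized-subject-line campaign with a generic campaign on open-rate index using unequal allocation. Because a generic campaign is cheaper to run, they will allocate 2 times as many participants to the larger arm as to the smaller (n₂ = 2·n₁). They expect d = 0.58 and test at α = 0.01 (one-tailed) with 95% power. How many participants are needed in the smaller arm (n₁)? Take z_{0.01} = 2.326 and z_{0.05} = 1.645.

n₁ = 71

With allocation ratio k = n₂/n₁ = 2, Var(x̄₁−x̄₂) = σ²(1/n₁ + 1/(k·n₁)) = σ²·(k+1)/(k·n₁).
So n₁ = (1 + 1/k)·((z_{α} + z_β)/d)² = 1.500 × (3.971/0.58)².
n₁ = 1.500 × 46.88 = 70.3.
Round up: n₁ = 71, giving n₂ = 2 × 71 = 142.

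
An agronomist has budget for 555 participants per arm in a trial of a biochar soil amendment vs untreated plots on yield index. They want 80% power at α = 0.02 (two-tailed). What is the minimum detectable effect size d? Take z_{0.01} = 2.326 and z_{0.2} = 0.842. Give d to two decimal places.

For two independent groups of n = 555 each: d_min = (z_{α/2} + z_β)·√(2/n).
z-sum = 2.326 + 0.842 = 3.168.
d_min = 3.168 × √(2/555) = 3.168 × 0.0600 = 0.190.

d_min ≈ 0.19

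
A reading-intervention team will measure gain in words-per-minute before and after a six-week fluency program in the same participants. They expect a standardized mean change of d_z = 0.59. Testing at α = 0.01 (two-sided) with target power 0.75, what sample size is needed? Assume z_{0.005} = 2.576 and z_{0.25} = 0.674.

n = 31 pairs

For a paired (one-sample on differences) test: n = ((z_{α/2} + z_β) / d)².
z_{α/2} + z_β = 2.576 + 0.674 = 3.250.
n = (3.250 / 0.59)² = 5.508² = 30.34.
Round up.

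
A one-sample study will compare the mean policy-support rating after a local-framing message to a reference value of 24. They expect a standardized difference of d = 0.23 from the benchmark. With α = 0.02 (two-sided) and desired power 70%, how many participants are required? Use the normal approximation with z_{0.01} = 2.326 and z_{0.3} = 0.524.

For a one-sample test: n = ((z_{α/2} + z_β) / d)².
z_{α/2} + z_β = 2.326 + 0.524 = 2.850.
n = (2.850 / 0.23)² = 12.391² = 153.54.
Round up.

n = 154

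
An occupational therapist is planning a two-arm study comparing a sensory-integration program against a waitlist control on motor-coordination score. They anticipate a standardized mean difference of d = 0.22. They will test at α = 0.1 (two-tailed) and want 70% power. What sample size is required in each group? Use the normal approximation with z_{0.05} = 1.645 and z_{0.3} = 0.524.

n = 195 per group

For two independent groups with equal n: n = 2·((z_{α/2} + z_β) / d)².
z_{α/2} + z_β = 1.645 + 0.524 = 2.169.
n = 2 × (2.169 / 0.22)² = 2 × 9.859² = 2 × 97.20 = 194.4.
Round up to the next whole participant.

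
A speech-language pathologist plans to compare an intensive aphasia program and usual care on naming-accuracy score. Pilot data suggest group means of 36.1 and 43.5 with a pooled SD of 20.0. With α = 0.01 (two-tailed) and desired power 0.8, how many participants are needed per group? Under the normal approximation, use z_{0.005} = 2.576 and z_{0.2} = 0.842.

n = 171 per group

Cohen's d = |M₁ − M₂| / SD_pooled = |36.1 − 43.5| / 20.0 = 7.4 / 20.0 = 0.370.
For two independent groups with equal n: n = 2·((z_{α/2} + z_β) / d)².
z_{α/2} + z_β = 2.576 + 0.842 = 3.418.
n = 2 × (3.418 / 0.370)² = 2 × 9.238² = 2 × 85.34 = 170.7.
Round up to the next whole participant.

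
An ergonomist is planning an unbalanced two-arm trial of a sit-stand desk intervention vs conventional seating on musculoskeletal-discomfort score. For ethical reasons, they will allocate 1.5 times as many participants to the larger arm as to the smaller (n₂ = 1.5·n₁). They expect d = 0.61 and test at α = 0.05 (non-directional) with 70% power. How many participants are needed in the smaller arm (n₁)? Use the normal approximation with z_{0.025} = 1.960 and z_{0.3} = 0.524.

With allocation ratio k = n₂/n₁ = 1.5, Var(x̄₁−x̄₂) = σ²(1/n₁ + 1/(k·n₁)) = σ²·(k+1)/(k·n₁).
So n₁ = (1 + 1/k)·((z_{α/2} + z_β)/d)² = 1.667 × (2.484/0.61)².
n₁ = 1.667 × 16.58 = 27.6.
Round up: n₁ = 28, giving n₂ = 1.5 × 28 = 42.

n₁ = 28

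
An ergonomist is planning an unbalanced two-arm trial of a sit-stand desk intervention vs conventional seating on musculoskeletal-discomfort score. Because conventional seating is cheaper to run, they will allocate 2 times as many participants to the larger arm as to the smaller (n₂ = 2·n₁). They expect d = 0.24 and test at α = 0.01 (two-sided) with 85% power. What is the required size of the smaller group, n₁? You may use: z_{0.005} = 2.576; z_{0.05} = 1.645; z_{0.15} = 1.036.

With allocation ratio k = n₂/n₁ = 2, Var(x̄₁−x̄₂) = σ²(1/n₁ + 1/(k·n₁)) = σ²·(k+1)/(k·n₁).
So n₁ = (1 + 1/k)·((z_{α/2} + z_β)/d)² = 1.500 × (3.612/0.24)².
n₁ = 1.500 × 226.50 = 339.8.
Round up: n₁ = 340, giving n₂ = 2 × 340 = 680.

n₁ = 340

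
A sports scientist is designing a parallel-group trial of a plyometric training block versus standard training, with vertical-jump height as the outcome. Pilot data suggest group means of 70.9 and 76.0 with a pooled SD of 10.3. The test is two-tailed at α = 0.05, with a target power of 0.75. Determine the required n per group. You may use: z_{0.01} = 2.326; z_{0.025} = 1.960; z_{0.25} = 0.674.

Cohen's d = |M₁ − M₂| / SD_pooled = |70.9 − 76.0| / 10.3 = 5.1 / 10.3 = 0.495.
For two independent groups with equal n: n = 2·((z_{α/2} + z_β) / d)².
z_{α/2} + z_β = 1.960 + 0.674 = 2.634.
n = 2 × (2.634 / 0.495)² = 2 × 5.321² = 2 × 28.32 = 56.6.
Round up to the next whole participant.

n = 57 per group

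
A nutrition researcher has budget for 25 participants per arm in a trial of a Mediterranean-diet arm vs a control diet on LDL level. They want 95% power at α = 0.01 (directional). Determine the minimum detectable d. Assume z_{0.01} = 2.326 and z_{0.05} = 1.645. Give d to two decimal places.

For two independent groups of n = 25 each: d_min = (z_{α} + z_β)·√(2/n).
z-sum = 2.326 + 1.645 = 3.971.
d_min = 3.971 × √(2/25) = 3.971 × 0.2828 = 1.123.

d_min ≈ 1.12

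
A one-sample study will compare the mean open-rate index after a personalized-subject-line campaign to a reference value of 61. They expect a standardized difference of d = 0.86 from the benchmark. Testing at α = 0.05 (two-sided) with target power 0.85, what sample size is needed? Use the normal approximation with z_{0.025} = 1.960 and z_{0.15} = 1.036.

n = 13

For a one-sample test: n = ((z_{α/2} + z_β) / d)².
z_{α/2} + z_β = 1.960 + 1.036 = 2.996.
n = (2.996 / 0.86)² = 3.484² = 12.14.
Round up.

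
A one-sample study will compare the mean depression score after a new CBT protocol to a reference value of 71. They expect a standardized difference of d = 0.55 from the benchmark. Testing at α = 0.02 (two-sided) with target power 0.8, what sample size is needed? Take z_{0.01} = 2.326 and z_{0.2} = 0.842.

n = 34

For a one-sample test: n = ((z_{α/2} + z_β) / d)².
z_{α/2} + z_β = 2.326 + 0.842 = 3.168.
n = (3.168 / 0.55)² = 5.760² = 33.18.
Round up.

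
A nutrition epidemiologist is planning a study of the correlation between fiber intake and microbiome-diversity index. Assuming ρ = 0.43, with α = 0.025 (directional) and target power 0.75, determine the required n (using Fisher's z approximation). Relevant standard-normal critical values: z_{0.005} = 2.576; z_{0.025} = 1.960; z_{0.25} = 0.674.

Fisher's z: C = ½·ln((1+r)/(1−r)) = ½·ln(2.5088) = 0.4599.
n = ((z_{α} + z_β)/C)² + 3.
(1.960 + 0.674) / 0.4599 = 2.634 / 0.4599 = 5.727.
n = 5.727² + 3 = 32.80 + 3 = 35.8.
Round up.

n = 36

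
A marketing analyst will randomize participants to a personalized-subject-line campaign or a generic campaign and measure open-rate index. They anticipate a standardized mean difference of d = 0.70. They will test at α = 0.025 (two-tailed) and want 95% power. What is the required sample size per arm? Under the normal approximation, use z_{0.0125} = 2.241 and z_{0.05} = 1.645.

For two independent groups with equal n: n = 2·((z_{α/2} + z_β) / d)².
z_{α/2} + z_β = 2.241 + 1.645 = 3.886.
n = 2 × (3.886 / 0.70)² = 2 × 5.551² = 2 × 30.82 = 61.6.
Round up to the next whole participant.

n = 62 per group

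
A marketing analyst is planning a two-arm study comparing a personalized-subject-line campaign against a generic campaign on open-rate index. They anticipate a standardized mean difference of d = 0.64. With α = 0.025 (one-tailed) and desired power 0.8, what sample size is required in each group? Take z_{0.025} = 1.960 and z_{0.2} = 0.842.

n = 39 per group

For two independent groups with equal n: n = 2·((z_{α} + z_β) / d)².
z_{α} + z_β = 1.960 + 0.842 = 2.802.
n = 2 × (2.802 / 0.64)² = 2 × 4.378² = 2 × 19.17 = 38.3.
Round up to the next whole participant.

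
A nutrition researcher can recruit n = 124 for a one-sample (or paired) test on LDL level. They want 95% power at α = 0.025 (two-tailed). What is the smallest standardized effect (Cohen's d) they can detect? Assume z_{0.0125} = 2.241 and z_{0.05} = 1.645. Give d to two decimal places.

For a single sample (or paired design) of n = 124: d_min = (z_{α/2} + z_β)/√n.
z-sum = 2.241 + 1.645 = 3.886.
d_min = 3.886 / √124 = 3.886 / 11.136 = 0.349.

d_min ≈ 0.35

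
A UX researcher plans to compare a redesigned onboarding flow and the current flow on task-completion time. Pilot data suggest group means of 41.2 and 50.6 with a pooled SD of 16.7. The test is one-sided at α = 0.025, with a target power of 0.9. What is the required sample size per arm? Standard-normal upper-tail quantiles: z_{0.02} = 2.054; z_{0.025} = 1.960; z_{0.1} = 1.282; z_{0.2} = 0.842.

n = 67 per group

Cohen's d = |M₁ − M₂| / SD_pooled = |41.2 − 50.6| / 16.7 = 9.4 / 16.7 = 0.563.
For two independent groups with equal n: n = 2·((z_{α} + z_β) / d)².
z_{α} + z_β = 1.960 + 1.282 = 3.242.
n = 2 × (3.242 / 0.563)² = 2 × 5.758² = 2 × 33.16 = 66.3.
Round up to the next whole participant.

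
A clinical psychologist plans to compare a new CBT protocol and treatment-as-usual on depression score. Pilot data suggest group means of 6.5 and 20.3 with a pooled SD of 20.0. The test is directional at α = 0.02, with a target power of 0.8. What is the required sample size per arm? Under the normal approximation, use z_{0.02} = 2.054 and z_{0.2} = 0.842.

Cohen's d = |M₁ − M₂| / SD_pooled = |6.5 − 20.3| / 20.0 = 13.8 / 20.0 = 0.690.
For two independent groups with equal n: n = 2·((z_{α} + z_β) / d)².
z_{α} + z_β = 2.054 + 0.842 = 2.896.
n = 2 × (2.896 / 0.690)² = 2 × 4.197² = 2 × 17.62 = 35.2.
Round up to the next whole participant.

n = 36 per group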